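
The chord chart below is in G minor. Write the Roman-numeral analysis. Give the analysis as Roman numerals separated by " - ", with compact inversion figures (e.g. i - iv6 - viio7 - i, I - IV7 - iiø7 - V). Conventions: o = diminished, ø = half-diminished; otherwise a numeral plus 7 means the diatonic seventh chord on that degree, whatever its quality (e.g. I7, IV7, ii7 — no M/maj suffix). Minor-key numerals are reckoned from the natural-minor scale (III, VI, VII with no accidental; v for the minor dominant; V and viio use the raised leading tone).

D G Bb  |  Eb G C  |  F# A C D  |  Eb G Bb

i64 - iv6 - V65 - VI

D-G-Bb: root G is the tonic; minor triad there is i64.
Eb-G-C: root C is the subdominant; minor triad there is iv6.
F#-A-C-D: dominant seventh chord on D = scale degree 5 → V65.
Eb-G-Bb: root Eb is the submediant; major triad there is VI.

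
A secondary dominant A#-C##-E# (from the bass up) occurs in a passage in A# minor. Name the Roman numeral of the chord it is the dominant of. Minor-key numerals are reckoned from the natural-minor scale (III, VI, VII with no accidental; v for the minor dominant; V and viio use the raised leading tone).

iv

The chord is a major triad on A#.
A dominant resolves down a perfect fifth: A# → D#. In A# minor, D# is scale degree 4, i.e. iv.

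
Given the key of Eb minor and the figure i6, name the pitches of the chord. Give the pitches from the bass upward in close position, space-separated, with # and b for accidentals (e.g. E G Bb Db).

Gb Bb Eb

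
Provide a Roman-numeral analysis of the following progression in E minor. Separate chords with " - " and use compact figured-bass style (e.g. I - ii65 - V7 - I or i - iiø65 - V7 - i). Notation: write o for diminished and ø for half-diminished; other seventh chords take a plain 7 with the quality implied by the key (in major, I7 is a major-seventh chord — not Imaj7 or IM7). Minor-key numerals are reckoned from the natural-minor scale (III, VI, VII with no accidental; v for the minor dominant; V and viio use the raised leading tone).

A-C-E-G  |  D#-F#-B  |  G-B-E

iv7 - V6 - i6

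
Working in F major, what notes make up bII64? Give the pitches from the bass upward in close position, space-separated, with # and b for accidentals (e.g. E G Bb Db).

Db Gb Bb

bII64 is the Neapolitan chord — a major triad on the lowered second degree. In F major that root is Gb.
So the chord is Gb-Bb-Db, a major triad.
With the 64 figure the chord is in second inversion; from the bass Db upward in close position it reads Db-Gb-Bb.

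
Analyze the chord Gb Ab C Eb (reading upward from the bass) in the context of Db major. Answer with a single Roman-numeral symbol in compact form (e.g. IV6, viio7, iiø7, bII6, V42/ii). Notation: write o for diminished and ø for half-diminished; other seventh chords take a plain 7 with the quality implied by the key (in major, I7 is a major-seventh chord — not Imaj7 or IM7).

V42

Stacked in thirds the chord is Ab-C-Eb-Gb: a dominant seventh chord on Ab.
Ab is scale degree 5 in Db major, and a dominant seventh chord on that degree is written V7.
With Gb in the bass the chord is in third inversion, so the figured bass is 42.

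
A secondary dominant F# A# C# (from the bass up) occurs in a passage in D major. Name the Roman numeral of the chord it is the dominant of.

vi

The chord is a major triad on F#.
A dominant resolves down a perfect fifth: F# → B. In D major, B is scale degree 6, i.e. vi.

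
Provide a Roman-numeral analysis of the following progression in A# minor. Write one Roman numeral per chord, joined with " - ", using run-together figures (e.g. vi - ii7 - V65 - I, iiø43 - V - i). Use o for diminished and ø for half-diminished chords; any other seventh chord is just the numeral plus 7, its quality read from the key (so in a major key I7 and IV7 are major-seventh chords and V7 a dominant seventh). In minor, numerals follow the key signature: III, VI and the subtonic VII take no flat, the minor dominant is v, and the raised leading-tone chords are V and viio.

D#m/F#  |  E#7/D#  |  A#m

D#m/F#: root D# is the subdominant; minor triad there is iv6.
E#7/D#: dominant seventh chord on E# = scale degree 5 → V42.
A#m: root A# is the tonic; minor triad there is i.

iv6 - V42 - i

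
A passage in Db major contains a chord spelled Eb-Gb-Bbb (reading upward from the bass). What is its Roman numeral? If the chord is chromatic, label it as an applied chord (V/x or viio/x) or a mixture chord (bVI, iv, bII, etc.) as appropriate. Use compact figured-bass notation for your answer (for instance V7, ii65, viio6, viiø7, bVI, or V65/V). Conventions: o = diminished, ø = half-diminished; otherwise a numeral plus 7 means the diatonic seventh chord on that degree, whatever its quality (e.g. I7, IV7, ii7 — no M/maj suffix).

The pitches Eb-Gb-Bbb form a diminished triad rooted on Eb.
Eb is the second degree of Db major. This is the diminished supertonic triad, borrowed from the parallel minor.

iio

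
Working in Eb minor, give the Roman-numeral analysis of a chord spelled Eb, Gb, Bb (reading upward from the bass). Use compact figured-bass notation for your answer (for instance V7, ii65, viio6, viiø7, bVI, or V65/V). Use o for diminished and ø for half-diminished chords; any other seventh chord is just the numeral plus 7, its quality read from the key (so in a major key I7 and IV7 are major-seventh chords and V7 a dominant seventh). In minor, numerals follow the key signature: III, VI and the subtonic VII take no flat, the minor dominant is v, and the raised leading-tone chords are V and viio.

The pitches Eb-Gb-Bb form a minor triad rooted on Eb.
In Eb minor, Eb is the tonic; the diatonic minor triad there is i.

i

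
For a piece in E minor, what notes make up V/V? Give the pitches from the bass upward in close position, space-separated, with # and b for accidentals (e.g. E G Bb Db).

F# A# C#

The slash means an applied dominant: we want the dominant of V. In E minor, V is B major, and its dominant is built on F#.
Building a major triad on F# gives F#-A#-C#.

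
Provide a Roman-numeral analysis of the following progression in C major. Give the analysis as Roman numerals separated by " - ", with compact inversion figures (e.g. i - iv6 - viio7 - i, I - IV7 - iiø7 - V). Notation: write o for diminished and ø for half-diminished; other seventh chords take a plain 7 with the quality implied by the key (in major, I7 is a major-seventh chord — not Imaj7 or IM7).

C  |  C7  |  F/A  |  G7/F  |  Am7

C has root C, degree 1 in C major, so I.
C7 is the secondary dominant of IV (dominant seventh chord on C): V7/IV.
F/A: major triad on F = scale degree 4 → IV6.
G7/F has root G, degree 5 in C major, so V42.
Am7: minor seventh chord on A = scale degree 6 → vi7.

I - V7/IV - IV6 - V42 - vi7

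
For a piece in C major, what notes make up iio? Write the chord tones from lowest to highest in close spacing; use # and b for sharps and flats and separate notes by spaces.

D F Ab

iio is the diminished supertonic triad, borrowed from the parallel minor. In C major that root is D.
So the chord is D-F-Ab, a diminished triad.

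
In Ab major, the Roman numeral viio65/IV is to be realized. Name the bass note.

The applied chord viio65/IV is rooted on C: C-Eb-Gb-Bbb.
The figure 65 means first inversion — the third is in the bass.

Eb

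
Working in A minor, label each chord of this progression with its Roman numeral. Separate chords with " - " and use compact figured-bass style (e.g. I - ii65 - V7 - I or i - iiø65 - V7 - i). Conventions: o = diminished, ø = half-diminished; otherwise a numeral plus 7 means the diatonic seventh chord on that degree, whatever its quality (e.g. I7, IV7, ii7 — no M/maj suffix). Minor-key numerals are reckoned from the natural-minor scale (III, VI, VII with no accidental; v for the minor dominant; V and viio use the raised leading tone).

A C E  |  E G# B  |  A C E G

A-C-E: minor triad on A = scale degree 1 → i.
E-G#-B: root E is the dominant; major triad there is V.
A-C-E-G: root A is the tonic; minor seventh chord there is i7.

i - V - i7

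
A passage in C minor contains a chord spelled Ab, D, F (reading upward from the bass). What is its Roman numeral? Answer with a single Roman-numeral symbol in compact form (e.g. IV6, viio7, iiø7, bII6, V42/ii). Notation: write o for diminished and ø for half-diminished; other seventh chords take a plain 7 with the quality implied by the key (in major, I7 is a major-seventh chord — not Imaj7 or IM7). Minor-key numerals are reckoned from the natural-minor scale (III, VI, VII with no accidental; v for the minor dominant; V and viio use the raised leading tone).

The pitches D-F-Ab form a diminished triad rooted on D.
In C minor, D is the supertonic; the diatonic diminished triad there is iio.
With Ab in the bass the chord is in second inversion, so the figured bass is 64.

iio64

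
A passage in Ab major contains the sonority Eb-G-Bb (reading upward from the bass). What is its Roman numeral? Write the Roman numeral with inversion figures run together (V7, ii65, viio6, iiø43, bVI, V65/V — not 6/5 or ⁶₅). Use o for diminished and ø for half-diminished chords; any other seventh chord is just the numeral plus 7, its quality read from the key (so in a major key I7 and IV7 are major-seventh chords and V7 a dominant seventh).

The pitches Eb-G-Bb form a major triad rooted on Eb.
Eb is scale degree 5 in Ab major, and a major triad on that degree is written V.

V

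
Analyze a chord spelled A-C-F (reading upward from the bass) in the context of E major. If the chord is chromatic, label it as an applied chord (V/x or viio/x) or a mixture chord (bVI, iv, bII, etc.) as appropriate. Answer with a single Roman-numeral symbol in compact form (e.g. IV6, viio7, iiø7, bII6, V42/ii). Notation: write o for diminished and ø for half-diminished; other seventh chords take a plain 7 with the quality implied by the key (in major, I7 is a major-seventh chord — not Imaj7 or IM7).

bII6

Stacked in thirds the chord is F-A-C: a major triad on F.
F is the lowered second degree of E major (diatonic 2 would be F#). This is the Neapolitan sixth — a major triad on the lowered second degree, here in its customary first inversion.
With A in the bass the chord is in first inversion, so the figured bass is 6.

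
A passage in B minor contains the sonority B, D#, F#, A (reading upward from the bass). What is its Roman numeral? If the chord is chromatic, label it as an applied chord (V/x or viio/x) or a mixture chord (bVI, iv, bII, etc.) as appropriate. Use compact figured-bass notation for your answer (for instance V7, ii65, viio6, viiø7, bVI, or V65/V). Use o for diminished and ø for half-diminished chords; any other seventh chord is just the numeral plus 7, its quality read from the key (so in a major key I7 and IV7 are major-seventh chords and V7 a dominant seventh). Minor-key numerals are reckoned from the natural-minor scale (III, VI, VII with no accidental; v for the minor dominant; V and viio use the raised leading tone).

V7/iv

Stacked in thirds the chord is B-D#-F#-A: a dominant seventh chord on B.
B is not a diatonic chord root with this quality in B minor, but it lies a perfect fifth above E (iv), so the chord functions as an applied dominant of iv.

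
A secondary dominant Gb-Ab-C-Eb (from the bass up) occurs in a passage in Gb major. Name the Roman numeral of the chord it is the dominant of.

The chord is a dominant seventh chord on Ab.
A dominant resolves down a perfect fifth: Ab → Db. In Gb major, Db is scale degree 5, i.e. V.

V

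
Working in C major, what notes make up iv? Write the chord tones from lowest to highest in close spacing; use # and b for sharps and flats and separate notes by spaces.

Scale degree 4 in C major is F; here the chord built on it is altered to a minor triad. iv is the minor subdominant, borrowed from the parallel minor.
So the chord is F-Ab-C, a minor triad.

F Ab C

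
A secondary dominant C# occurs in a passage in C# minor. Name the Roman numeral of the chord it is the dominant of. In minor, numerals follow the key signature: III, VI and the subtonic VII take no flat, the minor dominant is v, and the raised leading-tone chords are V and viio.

iv

The chord is a major triad on C#.
A dominant resolves down a perfect fifth: C# → F#. In C# minor, F# is scale degree 4, i.e. iv.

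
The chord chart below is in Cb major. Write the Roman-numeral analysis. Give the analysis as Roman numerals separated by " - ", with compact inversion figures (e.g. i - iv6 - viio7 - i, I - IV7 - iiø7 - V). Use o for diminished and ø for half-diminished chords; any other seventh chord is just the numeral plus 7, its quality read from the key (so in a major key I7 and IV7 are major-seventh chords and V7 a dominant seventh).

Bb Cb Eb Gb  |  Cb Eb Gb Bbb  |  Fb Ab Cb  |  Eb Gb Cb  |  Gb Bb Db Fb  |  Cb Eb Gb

Bb-Cb-Eb-Gb: major seventh chord on Cb = scale degree 1 → I42.
Cb-Eb-Gb-Bbb: a dominant seventh chord on Cb, the applied dominant of IV → V7/IV.
Fb-Ab-Cb: root Fb is the subdominant; major triad there is IV.
Eb-Gb-Cb: major triad on Cb = scale degree 1 → I6.
Gb-Bb-Db-Fb: root Gb is the dominant; dominant seventh chord there is V7.
Cb-Eb-Gb has root Cb, degree 1 in Cb major, so I.

I42 - V7/IV - IV - I6 - V7 - I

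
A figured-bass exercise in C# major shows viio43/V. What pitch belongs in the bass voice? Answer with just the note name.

The applied chord viio43/V is rooted on F##: F##-A#-C#-E.
The figure 43 means second inversion — the fifth is in the bass.

C#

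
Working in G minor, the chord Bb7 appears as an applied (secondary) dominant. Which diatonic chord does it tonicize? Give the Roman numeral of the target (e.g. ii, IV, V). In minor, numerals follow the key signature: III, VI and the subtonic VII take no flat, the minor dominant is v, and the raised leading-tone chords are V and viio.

The chord is a dominant seventh chord on Bb.
A dominant resolves down a perfect fifth: Bb → Eb. In G minor, Eb is scale degree 6, i.e. VI.

VI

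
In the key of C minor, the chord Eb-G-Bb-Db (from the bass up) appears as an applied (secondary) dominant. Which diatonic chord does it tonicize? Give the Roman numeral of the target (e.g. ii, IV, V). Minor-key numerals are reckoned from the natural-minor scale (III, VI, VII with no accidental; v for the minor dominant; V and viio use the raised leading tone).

VI

The chord is a dominant seventh chord on Eb.
A dominant resolves down a perfect fifth: Eb → Ab. In C minor, Ab is scale degree 6, i.e. VI.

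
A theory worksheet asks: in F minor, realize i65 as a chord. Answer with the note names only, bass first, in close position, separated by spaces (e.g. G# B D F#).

The numeral's case and figure indicate a minor seventh chord. In F minor its root, the tonic, is F.
That chord is spelled F-Ab-C-Eb.
With the 65 figure the chord is in first inversion; from the bass Ab upward in close position it reads Ab-C-Eb-F.

Ab C Eb F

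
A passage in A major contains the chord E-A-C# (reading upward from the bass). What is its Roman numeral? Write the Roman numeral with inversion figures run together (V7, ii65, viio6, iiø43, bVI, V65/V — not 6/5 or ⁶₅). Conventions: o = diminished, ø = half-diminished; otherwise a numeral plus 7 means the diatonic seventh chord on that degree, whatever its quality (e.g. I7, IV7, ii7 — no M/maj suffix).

Stacked in thirds the chord is A-C#-E: a major triad on A.
In A major, A is the tonic; the diatonic major triad there is I.
With E in the bass the chord is in second inversion, so the figured bass is 64.

I64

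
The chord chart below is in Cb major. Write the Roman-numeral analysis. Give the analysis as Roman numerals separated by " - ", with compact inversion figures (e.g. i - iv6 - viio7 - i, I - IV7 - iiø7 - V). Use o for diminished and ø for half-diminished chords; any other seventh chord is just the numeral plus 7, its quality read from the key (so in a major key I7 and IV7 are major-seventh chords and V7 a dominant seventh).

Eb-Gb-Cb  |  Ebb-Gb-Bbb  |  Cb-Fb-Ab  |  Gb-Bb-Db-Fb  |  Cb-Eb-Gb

I6 - bIII - IV64 - V7 - I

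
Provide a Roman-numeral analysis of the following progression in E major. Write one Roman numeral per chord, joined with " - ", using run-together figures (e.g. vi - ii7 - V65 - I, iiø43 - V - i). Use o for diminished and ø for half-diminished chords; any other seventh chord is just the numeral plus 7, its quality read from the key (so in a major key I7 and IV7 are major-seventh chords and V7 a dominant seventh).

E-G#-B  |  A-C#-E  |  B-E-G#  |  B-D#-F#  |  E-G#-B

I - IV - I64 - V - I

E-G#-B has root E, degree 1 in E major, so I.
A-C#-E: root A is the subdominant; major triad there is IV.
B-E-G#: major triad on E = scale degree 1 → I64.
B-D#-F#: major triad on B = scale degree 5 → V.
E-G#-B: root E is the tonic; major triad there is I.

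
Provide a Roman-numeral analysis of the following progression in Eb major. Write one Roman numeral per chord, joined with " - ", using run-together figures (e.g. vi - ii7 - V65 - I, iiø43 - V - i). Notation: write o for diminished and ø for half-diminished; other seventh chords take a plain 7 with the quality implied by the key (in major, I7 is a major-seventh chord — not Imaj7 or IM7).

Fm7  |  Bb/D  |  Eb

Fm7: root F is the supertonic; minor seventh chord there is ii7.
Bb/D has root Bb, degree 5 in Eb major, so V6.
Eb has root Eb, degree 1 in Eb major, so I.

ii7 - V6 - I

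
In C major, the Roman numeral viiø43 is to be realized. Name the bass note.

viiø in C major has root B; the chord is B-D-F-A.
The figure 43 means second inversion — the fifth is in the bass.

F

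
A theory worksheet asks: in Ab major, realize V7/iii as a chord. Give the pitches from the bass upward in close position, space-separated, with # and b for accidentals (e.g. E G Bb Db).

G B D F

The slash means an applied dominant: we want the dominant of iii. In Ab major, iii is C minor, and its dominant is built on G.
Building a dominant seventh chord on G gives G-B-D-F.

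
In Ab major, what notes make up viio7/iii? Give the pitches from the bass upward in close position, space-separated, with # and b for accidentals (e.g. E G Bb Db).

B D F Ab

viio7/iii is a secondary leading-tone chord. The target iii is C in Ab major; the applied chord is rooted a semitone below, on B.
Building a fully diminished seventh chord on B gives B-D-F-Ab.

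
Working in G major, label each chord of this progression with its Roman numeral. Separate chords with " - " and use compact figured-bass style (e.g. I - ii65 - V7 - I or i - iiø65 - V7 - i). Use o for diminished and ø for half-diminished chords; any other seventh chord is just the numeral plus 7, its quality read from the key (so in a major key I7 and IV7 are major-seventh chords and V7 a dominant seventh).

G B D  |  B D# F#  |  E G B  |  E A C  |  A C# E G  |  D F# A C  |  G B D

I - V/vi - vi - ii64 - V7/V - V7 - I

G-B-D: major triad on G = scale degree 1 → I.
B-D#-F# is the secondary dominant of vi (major triad on B): V/vi.
E-G-B: minor triad on E = scale degree 6 → vi.
E-A-C: minor triad on A = scale degree 2 → ii64.
A-C#-E-G: a dominant seventh chord on A, the applied dominant of V → V7/V.
D-F#-A-C: root D is the dominant; dominant seventh chord there is V7.
G-B-D: major triad on G = scale degree 1 → I.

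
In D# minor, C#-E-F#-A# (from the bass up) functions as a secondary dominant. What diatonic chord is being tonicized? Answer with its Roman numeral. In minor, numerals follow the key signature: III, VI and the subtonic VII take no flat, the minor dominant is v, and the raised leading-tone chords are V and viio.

VI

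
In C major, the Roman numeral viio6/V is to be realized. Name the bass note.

A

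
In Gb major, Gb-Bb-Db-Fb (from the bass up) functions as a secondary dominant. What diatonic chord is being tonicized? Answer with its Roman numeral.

IV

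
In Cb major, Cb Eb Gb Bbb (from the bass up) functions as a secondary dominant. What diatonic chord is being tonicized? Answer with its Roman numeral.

IV

The chord is a dominant seventh chord on Cb.
A dominant resolves down a perfect fifth: Cb → Fb. In Cb major, Fb is scale degree 4, i.e. IV.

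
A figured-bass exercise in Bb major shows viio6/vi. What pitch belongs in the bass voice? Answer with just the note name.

The applied chord viio6/vi is rooted on F#: F#-A-C.
The figure 6 means first inversion — the third is in the bass.

A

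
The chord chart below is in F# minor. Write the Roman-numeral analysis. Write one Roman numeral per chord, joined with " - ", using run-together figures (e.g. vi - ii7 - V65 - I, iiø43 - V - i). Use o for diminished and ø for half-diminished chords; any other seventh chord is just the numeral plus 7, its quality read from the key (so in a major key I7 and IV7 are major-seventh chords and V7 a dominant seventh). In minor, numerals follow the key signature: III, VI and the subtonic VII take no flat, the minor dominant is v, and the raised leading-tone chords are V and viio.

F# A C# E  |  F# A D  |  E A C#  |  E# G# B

i7 - VI6 - III64 - viio

F#-A-C#-E: root F# is the tonic; minor seventh chord there is i7.
F#-A-D: root D is the submediant; major triad there is VI6.
E-A-C#: root A is the mediant; major triad there is III64.
E#-G#-B: diminished triad on E# = scale degree 7 → viio.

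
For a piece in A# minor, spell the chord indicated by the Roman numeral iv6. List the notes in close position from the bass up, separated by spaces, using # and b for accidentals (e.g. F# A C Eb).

In A# minor, the fourth degree is D#, and the diatonic chord built there is a minor triad.
Stacking thirds from D# gives D#-F#-A#.
The figured bass 6 indicates first inversion, placing the third (F#) in the bass: F#-A#-D#.

F# A# D#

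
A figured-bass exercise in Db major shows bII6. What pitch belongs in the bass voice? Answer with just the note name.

Gb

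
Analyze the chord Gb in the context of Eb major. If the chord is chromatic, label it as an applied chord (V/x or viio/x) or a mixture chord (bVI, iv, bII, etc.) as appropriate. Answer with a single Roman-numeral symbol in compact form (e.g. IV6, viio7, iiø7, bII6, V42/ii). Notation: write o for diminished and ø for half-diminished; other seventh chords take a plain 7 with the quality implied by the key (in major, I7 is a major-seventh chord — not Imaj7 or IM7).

bIII

The pitches Gb-Bb-Db form a major triad rooted on Gb.
Gb is the lowered third degree of Eb major (diatonic 3 would be G). This is a major triad on the lowered third degree, borrowed from the parallel minor.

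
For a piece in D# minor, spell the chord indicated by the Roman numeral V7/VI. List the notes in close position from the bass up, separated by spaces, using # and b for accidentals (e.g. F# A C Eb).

V7/VI is a secondary dominant — the dominant seventh of VI. VI in D# minor is B, so the applied chord's root is F#, a perfect fifth above.
Building a dominant seventh chord on F# gives F#-A#-C#-E.

F# A# C# E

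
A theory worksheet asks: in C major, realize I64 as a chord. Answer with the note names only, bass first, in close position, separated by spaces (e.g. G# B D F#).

In C major, scale degree 1 is C, and the diatonic chord built there is a major triad.
Stacking thirds from C gives C-E-G.
The figured bass 64 indicates second inversion, placing the fifth (G) in the bass: G-C-E.

G C E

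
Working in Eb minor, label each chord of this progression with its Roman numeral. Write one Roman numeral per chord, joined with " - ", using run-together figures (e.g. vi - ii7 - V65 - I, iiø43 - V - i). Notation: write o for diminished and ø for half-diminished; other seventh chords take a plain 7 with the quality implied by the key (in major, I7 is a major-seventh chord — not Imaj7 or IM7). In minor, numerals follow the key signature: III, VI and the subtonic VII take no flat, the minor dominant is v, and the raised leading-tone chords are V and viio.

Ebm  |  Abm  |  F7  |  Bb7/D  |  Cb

i - iv - V7/V - V65 - VI

Ebm: root Eb is the tonic; minor triad there is i.
Abm: root Ab is the subdominant; minor triad there is iv.
F7: chromatic; F is V of V, so V7/V.
Bb7/D has root Bb, degree 5 in Eb minor, so V65.
Cb: major triad on Cb = scale degree 6 → VI.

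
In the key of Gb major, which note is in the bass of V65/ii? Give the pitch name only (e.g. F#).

G

The applied chord V65/ii is rooted on Eb: Eb-G-Bb-Db.
The figure 65 means first inversion — the third is in the bass.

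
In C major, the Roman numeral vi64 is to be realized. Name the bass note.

vi in C major has root A; the chord is A-C-E.
The figure 64 means second inversion — the fifth is in the bass.

E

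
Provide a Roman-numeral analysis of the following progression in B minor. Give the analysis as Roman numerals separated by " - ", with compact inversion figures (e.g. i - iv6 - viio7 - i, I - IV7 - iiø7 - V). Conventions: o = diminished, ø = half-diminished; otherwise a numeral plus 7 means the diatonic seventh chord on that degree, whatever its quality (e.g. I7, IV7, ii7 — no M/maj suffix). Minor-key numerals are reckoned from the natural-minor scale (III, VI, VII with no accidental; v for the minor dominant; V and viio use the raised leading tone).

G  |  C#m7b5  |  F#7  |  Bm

G has root G, degree 6 in B minor, so VI.
C#m7b5: half-diminished seventh chord on C# = scale degree 2 → iiø7.
F#7: root F# is the dominant; dominant seventh chord there is V7.
Bm: root B is the tonic; minor triad there is i.

VI - iiø7 - V7 - i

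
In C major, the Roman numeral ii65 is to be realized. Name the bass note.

ii in C major has root D; the chord is D-F-A-C.
The figure 65 means first inversion — the third is in the bass.

F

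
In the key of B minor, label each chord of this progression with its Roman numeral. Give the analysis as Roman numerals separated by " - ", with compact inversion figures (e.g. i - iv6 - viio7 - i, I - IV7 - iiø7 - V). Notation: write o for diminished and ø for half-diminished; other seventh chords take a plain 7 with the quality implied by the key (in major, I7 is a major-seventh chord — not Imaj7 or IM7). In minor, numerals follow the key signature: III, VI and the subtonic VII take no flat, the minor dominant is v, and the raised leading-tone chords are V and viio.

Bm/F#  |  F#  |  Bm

Bm/F#: root B is the tonic; minor triad there is i64.
F# has root F#, degree 5 in B minor, so V.
Bm: minor triad on B = scale degree 1 → i.

i64 - V - i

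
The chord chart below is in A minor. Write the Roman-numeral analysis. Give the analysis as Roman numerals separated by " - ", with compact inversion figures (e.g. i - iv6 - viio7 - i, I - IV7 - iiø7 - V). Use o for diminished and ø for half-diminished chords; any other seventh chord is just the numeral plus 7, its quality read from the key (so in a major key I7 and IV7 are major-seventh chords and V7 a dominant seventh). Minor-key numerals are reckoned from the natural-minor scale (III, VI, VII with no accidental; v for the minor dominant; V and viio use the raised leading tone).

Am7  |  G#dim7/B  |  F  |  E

i7 - viio65 - VI - V

Am7 has root A, degree 1 in A minor, so i7.
G#dim7/B: fully diminished seventh chord on G# = scale degree 7 → viio65.
F: major triad on F = scale degree 6 → VI.
E has root E, degree 5 in A minor, so V.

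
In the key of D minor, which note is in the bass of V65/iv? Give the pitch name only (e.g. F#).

F#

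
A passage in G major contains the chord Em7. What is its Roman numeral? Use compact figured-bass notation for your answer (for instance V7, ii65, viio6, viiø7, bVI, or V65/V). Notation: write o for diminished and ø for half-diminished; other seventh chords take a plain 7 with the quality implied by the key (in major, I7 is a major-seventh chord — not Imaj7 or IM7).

vi7

The pitches E-G-B-D form a minor seventh chord rooted on E.
E is scale degree 6 in G major, and a minor seventh chord on that degree is written vi7.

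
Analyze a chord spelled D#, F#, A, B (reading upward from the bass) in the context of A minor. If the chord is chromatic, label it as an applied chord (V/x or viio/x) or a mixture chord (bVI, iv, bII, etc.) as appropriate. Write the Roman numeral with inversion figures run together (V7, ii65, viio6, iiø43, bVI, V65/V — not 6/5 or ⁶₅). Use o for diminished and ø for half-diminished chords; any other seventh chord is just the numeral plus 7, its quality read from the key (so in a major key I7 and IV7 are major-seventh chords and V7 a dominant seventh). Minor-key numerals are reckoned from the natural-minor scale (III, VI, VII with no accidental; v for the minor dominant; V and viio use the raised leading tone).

Stacked in thirds the chord is B-D#-F#-A: a dominant seventh chord on B.
B is not a diatonic chord root with this quality in A minor, but it lies a perfect fifth above E (V), so the chord functions as an applied dominant of V.
With D# in the bass the chord is in first inversion, so the figured bass is 65.

V65/V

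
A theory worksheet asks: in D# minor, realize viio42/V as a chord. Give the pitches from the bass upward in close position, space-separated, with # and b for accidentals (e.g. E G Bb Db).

F# G## B# D#

viio42/V is a secondary leading-tone chord. The target V is A# in D# minor; the applied chord is rooted a semitone below, on G##.
Building a fully diminished seventh chord on G## gives G##-B#-D#-F#.
With the 42 figure the chord is in third inversion; from the bass F# upward in close position it reads F#-G##-B#-D#.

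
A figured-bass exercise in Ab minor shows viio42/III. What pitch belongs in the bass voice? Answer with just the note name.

The applied chord viio42/III is rooted on Bb: Bb-Db-Fb-Abb.
The figure 42 means third inversion — the seventh is in the bass.

Abb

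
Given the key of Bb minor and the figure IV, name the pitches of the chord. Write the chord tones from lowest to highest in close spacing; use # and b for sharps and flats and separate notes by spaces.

Scale degree 4 in Bb minor is Eb; here the chord built on it is altered to a major triad. IV is the major subdominant, borrowed from the parallel major.
So the chord is Eb-G-Bb, a major triad.

Eb G Bb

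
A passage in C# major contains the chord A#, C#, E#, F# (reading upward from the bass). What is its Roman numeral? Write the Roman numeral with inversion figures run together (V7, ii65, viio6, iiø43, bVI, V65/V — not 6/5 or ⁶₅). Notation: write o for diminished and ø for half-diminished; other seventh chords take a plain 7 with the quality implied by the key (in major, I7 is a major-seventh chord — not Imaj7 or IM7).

IV65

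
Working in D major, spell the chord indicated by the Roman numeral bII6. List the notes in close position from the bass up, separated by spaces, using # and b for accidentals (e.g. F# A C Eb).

G Bb Eb

Scale degree 2 in D major is E; lowering it a half step gives Eb. bII6 is the Neapolitan sixth — a major triad on the lowered second degree, here in its customary first inversion.
So the chord is Eb-G-Bb.
The figured bass 6 indicates first inversion, placing the third (G) in the bass: G-Bb-Eb.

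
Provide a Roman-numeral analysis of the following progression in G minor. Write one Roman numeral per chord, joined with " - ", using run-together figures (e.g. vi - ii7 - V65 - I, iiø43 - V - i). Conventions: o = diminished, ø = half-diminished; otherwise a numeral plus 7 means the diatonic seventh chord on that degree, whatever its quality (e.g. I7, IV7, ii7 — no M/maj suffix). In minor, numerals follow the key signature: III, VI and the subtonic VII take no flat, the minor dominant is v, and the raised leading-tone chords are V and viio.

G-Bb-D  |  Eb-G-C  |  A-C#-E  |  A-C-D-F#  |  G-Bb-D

G-Bb-D: minor triad on G = scale degree 1 → i.
Eb-G-C: root C is the subdominant; minor triad there is iv6.
A-C#-E is the secondary dominant of V (major triad on A): V/V.
A-C-D-F#: dominant seventh chord on D = scale degree 5 → V43.
G-Bb-D: root G is the tonic; minor triad there is i.

i - iv6 - V/V - V43 - i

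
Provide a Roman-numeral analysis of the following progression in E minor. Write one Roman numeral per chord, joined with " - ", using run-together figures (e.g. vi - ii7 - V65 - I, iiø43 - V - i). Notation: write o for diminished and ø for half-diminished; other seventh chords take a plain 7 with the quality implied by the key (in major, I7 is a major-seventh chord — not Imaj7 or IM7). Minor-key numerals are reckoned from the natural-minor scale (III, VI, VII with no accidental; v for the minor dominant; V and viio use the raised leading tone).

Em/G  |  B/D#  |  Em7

Em/G: minor triad on E = scale degree 1 → i6.
B/D# has root B, degree 5 in E minor, so V6.
Em7 has root E, degree 1 in E minor, so i7.

i6 - V6 - i7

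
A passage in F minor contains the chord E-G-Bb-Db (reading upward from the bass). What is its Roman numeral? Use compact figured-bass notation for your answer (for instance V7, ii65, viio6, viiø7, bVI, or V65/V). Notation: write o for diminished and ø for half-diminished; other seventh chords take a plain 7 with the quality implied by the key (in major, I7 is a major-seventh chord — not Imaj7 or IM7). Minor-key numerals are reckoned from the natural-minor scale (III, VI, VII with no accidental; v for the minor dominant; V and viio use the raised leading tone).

viio7

Stacked in thirds the chord is E-G-Bb-Db: a fully diminished seventh chord on E.
E is scale degree 7 in F minor, and a fully diminished seventh chord on that degree is written viio7.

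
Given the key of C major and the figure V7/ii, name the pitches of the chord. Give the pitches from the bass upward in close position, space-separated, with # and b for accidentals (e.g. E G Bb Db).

A C# E G

The slash means an applied dominant: we want the dominant of ii. In C major, ii is D minor, and its dominant is built on A.
Building a dominant seventh chord on A gives A-C#-E-G.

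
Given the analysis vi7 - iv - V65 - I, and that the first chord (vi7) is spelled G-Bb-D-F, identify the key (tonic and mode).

Bb major

The chord Gm7 is a minor seventh chord rooted on G; its label is vi7.
If G is scale degree 6 and the mode makes that degree carry a minor seventh chord, the tonic is Bb and the mode is major.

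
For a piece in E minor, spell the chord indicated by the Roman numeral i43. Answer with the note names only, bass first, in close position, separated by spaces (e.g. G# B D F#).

B D E G

The numeral's case and figure indicate a minor seventh chord. In E minor its root, the tonic, is E.
Stacking thirds from E gives E-G-B-D.
The figured bass 43 indicates second inversion, placing the fifth (B) in the bass: B-D-E-G.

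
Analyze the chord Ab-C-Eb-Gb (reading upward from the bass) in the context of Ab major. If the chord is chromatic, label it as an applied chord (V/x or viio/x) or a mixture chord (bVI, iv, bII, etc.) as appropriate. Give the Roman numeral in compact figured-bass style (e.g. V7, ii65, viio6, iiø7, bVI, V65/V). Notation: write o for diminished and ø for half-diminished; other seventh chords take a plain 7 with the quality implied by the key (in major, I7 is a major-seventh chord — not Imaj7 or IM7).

V7/IV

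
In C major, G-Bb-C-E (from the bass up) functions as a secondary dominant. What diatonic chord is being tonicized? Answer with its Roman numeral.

IV

The chord is a dominant seventh chord on C.
A dominant resolves down a perfect fifth: C → F. In C major, F is scale degree 4, i.e. IV.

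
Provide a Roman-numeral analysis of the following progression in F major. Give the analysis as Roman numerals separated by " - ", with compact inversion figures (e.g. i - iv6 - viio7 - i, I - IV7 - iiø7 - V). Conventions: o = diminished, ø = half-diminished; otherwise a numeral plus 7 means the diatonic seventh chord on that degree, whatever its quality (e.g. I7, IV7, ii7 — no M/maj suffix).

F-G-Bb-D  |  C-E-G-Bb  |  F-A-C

ii42 - V7 - I

F-G-Bb-D has root G, degree 2 in F major, so ii42.
C-E-G-Bb: dominant seventh chord on C = scale degree 5 → V7.
F-A-C has root F, degree 1 in F major, so I.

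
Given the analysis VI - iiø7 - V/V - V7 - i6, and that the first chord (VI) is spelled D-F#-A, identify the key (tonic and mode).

F# minor

VI is given as D-F#-A — a major triad with root D.
If D is scale degree 6 and the mode makes that degree carry a major triad, the tonic is F# and the mode is minor.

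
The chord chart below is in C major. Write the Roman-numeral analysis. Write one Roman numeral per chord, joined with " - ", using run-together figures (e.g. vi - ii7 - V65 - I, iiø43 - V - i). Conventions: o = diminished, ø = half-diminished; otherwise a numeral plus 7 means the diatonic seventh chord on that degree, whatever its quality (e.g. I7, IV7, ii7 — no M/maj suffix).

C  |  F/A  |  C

C: major triad on C = scale degree 1 → I.
F/A: root F is the subdominant; major triad there is IV6.
C: major triad on C = scale degree 1 → I.

I - IV6 - I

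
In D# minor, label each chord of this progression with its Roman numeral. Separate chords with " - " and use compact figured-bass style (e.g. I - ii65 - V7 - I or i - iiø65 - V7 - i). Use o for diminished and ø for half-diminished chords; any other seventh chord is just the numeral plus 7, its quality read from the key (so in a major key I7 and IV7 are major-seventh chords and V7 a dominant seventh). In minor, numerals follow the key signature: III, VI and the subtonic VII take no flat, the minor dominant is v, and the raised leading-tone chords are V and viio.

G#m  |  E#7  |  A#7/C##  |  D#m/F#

iv - V7/V - V65 - i6

G#m: root G# is the subdominant; minor triad there is iv.
E#7: chromatic; E# is V of V, so V7/V.
A#7/C##: dominant seventh chord on A# = scale degree 5 → V65.
D#m/F#: minor triad on D# = scale degree 1 → i6.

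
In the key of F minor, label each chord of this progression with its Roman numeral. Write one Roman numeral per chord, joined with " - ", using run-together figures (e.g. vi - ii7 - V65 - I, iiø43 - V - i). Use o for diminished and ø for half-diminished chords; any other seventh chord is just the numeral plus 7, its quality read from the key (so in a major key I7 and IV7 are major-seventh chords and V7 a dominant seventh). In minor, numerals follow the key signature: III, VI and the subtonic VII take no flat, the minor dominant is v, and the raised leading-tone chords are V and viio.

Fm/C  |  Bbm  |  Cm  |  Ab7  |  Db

Fm/C has root F, degree 1 in F minor, so i64.
Bbm: root Bb is the subdominant; minor triad there is iv.
Cm: root C is the dominant; minor triad there is v.
Ab7 is the secondary dominant of VI (dominant seventh chord on Ab): V7/VI.
Db has root Db, degree 6 in F minor, so VI.

i64 - iv - v - V7/VI - VI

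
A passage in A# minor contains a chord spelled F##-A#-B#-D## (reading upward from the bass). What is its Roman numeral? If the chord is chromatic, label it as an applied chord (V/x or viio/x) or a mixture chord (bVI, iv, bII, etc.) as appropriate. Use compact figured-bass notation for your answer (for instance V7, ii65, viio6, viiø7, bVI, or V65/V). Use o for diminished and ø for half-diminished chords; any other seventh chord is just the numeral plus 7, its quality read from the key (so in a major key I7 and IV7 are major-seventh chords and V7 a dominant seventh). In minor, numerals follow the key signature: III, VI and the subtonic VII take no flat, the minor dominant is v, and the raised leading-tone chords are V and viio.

Stacked in thirds the chord is B#-D##-F##-A#: a dominant seventh chord on B#.
B# is not a diatonic chord root with this quality in A# minor, but it lies a perfect fifth above E# (V), so the chord functions as an applied dominant of V.
With F## in the bass the chord is in second inversion, so the figured bass is 43.

V43/V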